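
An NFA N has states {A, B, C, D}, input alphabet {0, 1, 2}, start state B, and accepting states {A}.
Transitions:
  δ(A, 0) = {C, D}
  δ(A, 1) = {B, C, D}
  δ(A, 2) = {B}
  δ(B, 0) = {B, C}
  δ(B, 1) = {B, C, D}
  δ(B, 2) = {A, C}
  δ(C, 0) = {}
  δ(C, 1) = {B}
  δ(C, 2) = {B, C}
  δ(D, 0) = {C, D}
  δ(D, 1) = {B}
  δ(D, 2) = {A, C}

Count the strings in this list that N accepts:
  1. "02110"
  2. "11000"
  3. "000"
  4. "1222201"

"02110": rejected
"11000": rejected
"000": rejected
"1222201": rejected

0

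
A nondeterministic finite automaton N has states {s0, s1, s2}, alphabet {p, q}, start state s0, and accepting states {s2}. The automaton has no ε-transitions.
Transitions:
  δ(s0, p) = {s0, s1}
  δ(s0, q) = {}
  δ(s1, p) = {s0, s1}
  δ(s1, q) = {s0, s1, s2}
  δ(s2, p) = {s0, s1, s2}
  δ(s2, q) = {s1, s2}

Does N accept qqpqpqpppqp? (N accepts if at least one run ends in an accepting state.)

rejected

Start: {s0}
read q: {}
The reachable set is empty and stays empty for the remaining 10 symbols.
Reachable ∩ accepting = {} — empty.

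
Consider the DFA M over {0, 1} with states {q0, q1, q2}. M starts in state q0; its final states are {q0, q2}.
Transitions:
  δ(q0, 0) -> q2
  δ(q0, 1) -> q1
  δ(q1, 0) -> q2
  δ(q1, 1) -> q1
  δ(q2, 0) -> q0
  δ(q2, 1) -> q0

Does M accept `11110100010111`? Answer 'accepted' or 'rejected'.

q0 --1--> q1
q1 --1--> q1
q1 --1--> q1
q1 --1--> q1
q1 --0--> q2
q2 --1--> q0
q0 --0--> q2
q2 --0--> q0
q0 --0--> q2
q2 --1--> q0
q0 --0--> q2
q2 --1--> q0
q0 --1--> q1
q1 --1--> q1
End in state q1, which is not an accepting state.

rejected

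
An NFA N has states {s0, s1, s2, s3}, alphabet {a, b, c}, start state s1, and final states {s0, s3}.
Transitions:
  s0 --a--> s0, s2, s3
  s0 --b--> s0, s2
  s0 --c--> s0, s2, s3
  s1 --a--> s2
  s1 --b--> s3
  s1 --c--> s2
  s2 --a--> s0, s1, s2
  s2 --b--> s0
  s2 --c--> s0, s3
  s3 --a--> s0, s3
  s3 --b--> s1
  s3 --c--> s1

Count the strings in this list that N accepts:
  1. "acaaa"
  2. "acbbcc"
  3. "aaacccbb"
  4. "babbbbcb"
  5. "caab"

5

"acaaa": accepted
"acbbcc": accepted
"aaacccbb": accepted
"babbbbcb": accepted
"caab": accepted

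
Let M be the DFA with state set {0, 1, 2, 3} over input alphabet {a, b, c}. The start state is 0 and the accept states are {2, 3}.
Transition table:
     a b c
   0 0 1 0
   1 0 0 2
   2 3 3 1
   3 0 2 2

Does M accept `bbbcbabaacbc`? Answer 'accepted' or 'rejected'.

0 --b--> 1
1 --b--> 0
0 --b--> 1
1 --c--> 2
2 --b--> 3
3 --a--> 0
0 --b--> 1
1 --a--> 0
0 --a--> 0
0 --c--> 0
0 --b--> 1
1 --c--> 2
End in state 2, which is an accepting state.

accepted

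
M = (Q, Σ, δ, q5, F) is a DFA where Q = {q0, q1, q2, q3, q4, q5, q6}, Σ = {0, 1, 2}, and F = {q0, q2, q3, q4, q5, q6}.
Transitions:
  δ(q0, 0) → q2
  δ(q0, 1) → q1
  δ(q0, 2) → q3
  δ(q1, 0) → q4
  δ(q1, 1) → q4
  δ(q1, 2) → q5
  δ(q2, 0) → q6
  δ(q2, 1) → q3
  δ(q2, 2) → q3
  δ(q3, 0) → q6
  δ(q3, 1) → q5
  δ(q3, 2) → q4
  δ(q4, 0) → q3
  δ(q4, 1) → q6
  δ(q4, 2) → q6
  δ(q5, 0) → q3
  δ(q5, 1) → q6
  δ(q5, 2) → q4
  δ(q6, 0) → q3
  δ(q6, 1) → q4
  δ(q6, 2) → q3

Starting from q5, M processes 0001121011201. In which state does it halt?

q4

q5 --0--> q3
q3 --0--> q6
q6 --0--> q3
q3 --1--> q5
q5 --1--> q6
q6 --2--> q3
q3 --1--> q5
q5 --0--> q3
q3 --1--> q5
q5 --1--> q6
q6 --2--> q3
q3 --0--> q6
q6 --1--> q4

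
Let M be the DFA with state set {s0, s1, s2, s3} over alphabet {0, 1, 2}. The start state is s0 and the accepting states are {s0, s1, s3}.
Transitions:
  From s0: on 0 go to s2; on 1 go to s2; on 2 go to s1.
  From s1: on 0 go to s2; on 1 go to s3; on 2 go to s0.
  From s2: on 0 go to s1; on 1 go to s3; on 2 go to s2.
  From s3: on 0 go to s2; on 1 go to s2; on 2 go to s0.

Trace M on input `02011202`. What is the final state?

s0 --0--> s2
s2 --2--> s2
s2 --0--> s1
s1 --1--> s3
s3 --1--> s2
s2 --2--> s2
s2 --0--> s1
s1 --2--> s0

s0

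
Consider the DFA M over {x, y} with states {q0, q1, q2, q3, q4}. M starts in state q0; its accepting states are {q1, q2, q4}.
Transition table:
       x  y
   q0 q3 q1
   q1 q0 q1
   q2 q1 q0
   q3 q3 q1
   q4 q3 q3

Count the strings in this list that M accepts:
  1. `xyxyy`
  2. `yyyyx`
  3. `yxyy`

`xyxyy`: accepted
`yyyyx`: rejected
`yxyy`: accepted

2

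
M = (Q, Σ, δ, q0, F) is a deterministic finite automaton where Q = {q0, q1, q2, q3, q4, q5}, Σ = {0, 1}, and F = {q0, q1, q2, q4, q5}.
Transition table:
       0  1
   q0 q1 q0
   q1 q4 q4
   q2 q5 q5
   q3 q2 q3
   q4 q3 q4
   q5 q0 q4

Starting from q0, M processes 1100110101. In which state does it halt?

q5

q0 --1--> q0
q0 --1--> q0
q0 --0--> q1
q1 --0--> q4
q4 --1--> q4
q4 --1--> q4
q4 --0--> q3
q3 --1--> q3
q3 --0--> q2
q2 --1--> q5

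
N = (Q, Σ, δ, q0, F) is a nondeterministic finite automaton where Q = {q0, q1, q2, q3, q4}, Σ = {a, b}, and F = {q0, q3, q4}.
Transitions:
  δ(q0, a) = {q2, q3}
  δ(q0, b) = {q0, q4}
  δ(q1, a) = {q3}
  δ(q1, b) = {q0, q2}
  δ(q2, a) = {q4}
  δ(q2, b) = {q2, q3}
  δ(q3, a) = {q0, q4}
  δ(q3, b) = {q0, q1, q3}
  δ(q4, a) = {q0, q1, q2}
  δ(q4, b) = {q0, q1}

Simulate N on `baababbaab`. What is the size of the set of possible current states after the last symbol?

Start: {q0}
read b: {q0, q4}
read a: {q0, q1, q2, q3}
read a: {q0, q2, q3, q4}
read b: {q0, q1, q2, q3, q4}
read a: {q0, q1, q2, q3, q4}
read b: {q0, q1, q2, q3, q4}
read b: {q0, q1, q2, q3, q4}
read a: {q0, q1, q2, q3, q4}
read a: {q0, q1, q2, q3, q4}
read b: {q0, q1, q2, q3, q4}
Final reachable set {q0, q1, q2, q3, q4} has 5 states.

5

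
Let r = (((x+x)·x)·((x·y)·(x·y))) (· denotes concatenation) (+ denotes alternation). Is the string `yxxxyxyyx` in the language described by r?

No split of yxxxyxyyx into u·v has ((x+x)·x) matching u and ((x·y)·(x·y)) matching v.

no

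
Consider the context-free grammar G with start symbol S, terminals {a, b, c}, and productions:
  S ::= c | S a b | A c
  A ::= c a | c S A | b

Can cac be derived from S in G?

S ⇒ Ac ⇒ cac

yes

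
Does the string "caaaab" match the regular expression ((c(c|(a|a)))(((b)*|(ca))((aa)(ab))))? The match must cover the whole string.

Split as ca·aaab: (c(c|(a|a))) matches ca and (((b)*|(ca))((aa)(ab))) matches aaab.

yes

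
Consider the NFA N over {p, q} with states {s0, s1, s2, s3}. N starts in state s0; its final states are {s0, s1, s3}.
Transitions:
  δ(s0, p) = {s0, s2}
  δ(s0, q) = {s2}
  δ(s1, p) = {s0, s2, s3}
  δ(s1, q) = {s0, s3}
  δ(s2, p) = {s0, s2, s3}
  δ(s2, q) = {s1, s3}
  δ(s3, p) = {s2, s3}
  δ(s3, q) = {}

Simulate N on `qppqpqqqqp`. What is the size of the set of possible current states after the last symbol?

3

Start: {s0}
read q: {s2}
read p: {s0, s2, s3}
read p: {s0, s2, s3}
read q: {s1, s2, s3}
read p: {s0, s2, s3}
read q: {s1, s2, s3}
read q: {s0, s1, s3}
read q: {s0, s2, s3}
read q: {s1, s2, s3}
read p: {s0, s2, s3}
Final reachable set {s0, s2, s3} has 3 states.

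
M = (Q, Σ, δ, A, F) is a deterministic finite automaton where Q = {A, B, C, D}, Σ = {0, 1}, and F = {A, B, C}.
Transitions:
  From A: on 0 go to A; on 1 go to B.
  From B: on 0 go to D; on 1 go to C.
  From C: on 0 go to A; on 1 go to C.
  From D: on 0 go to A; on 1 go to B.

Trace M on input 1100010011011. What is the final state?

C

A --1--> B
B --1--> C
C --0--> A
A --0--> A
A --0--> A
A --1--> B
B --0--> D
D --0--> A
A --1--> B
B --1--> C
C --0--> A
A --1--> B
B --1--> C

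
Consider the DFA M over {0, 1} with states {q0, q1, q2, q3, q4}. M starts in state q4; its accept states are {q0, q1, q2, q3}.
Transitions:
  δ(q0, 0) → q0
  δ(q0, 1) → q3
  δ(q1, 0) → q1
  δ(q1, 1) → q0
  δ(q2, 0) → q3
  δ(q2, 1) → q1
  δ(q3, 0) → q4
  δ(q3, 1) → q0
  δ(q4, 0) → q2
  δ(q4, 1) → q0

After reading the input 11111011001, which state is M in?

q3

q4 --1--> q0
q0 --1--> q3
q3 --1--> q0
q0 --1--> q3
q3 --1--> q0
q0 --0--> q0
q0 --1--> q3
q3 --1--> q0
q0 --0--> q0
q0 --0--> q0
q0 --1--> q3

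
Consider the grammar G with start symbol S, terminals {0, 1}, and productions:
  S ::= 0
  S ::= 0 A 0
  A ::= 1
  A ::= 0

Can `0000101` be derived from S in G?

no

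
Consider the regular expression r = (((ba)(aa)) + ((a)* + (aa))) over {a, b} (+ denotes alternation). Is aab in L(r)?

no

Neither ((ba)(aa)) nor ((a)*+(aa)) matches aab.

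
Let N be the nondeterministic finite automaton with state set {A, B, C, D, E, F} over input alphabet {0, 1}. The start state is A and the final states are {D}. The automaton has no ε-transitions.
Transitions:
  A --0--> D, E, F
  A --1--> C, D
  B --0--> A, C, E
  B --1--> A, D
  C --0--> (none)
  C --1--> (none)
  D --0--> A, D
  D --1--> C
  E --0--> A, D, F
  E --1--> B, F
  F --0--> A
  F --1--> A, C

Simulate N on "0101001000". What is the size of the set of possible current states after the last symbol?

Start: {A}
read 0: {D, E, F}
read 1: {A, B, C, F}
read 0: {A, C, D, E, F}
read 1: {A, B, C, D, F}
read 0: {A, C, D, E, F}
read 0: {A, D, E, F}
read 1: {A, B, C, D, F}
read 0: {A, C, D, E, F}
read 0: {A, D, E, F}
read 0: {A, D, E, F}
Final reachable set {A, D, E, F} has 4 states.

4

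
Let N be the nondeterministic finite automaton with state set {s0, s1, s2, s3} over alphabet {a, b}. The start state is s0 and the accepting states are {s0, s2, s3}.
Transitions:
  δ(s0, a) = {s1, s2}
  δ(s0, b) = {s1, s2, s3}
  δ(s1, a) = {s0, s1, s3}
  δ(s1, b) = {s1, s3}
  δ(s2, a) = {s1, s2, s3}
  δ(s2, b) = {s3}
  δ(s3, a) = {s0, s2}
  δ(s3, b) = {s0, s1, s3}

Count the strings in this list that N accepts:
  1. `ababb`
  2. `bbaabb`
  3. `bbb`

`ababb`: accepted
`bbaabb`: accepted
`bbb`: accepted

3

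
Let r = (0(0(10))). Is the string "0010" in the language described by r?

Split as 0·010: 0 matches 0 and (0(10)) matches 010.

yes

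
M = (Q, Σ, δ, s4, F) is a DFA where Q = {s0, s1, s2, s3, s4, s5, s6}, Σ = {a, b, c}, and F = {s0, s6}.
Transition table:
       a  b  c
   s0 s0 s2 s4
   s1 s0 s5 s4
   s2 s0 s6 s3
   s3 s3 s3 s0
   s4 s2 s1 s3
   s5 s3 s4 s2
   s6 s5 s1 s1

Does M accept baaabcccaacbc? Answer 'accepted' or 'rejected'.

s4 --b--> s1
s1 --a--> s0
s0 --a--> s0
s0 --a--> s0
s0 --b--> s2
s2 --c--> s3
s3 --c--> s0
s0 --c--> s4
s4 --a--> s2
s2 --a--> s0
s0 --c--> s4
s4 --b--> s1
s1 --c--> s4
End in state s4, which is not an accepting state.

rejected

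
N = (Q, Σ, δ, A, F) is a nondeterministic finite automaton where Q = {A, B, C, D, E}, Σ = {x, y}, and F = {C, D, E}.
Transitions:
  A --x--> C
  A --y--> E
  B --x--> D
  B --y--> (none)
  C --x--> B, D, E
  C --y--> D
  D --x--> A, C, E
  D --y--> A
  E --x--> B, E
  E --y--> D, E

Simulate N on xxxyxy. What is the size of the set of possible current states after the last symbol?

Start: {A}
read x: {C}
read x: {B, D, E}
read x: {A, B, C, D, E}
read y: {A, D, E}
read x: {A, B, C, E}
read y: {D, E}
Final reachable set {D, E} has 2 states.

2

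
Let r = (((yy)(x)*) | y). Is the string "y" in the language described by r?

yes

The right alternative y matches y.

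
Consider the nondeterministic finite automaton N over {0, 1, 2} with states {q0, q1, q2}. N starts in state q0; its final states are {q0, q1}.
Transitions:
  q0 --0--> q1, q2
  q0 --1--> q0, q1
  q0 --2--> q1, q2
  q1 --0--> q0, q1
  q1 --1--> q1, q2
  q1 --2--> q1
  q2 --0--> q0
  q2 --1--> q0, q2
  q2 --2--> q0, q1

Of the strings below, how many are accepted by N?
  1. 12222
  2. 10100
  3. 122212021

3

12222: accepted
10100: accepted
122212021: accepted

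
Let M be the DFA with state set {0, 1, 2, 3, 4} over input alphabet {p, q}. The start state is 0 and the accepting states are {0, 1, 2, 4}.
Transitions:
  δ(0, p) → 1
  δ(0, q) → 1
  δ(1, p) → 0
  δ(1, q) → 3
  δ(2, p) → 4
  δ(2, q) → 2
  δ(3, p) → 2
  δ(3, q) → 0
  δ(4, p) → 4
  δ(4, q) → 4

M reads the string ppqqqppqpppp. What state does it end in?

0 --p--> 1
1 --p--> 0
0 --q--> 1
1 --q--> 3
3 --q--> 0
0 --p--> 1
1 --p--> 0
0 --q--> 1
1 --p--> 0
0 --p--> 1
1 --p--> 0
0 --p--> 1

1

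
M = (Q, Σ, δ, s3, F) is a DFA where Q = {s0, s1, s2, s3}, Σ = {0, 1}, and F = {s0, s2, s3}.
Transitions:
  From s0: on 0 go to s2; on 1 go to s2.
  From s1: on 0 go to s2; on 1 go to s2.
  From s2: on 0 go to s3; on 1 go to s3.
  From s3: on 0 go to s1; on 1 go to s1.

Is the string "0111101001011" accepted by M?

rejected

s3 --0--> s1
s1 --1--> s2
s2 --1--> s3
s3 --1--> s1
s1 --1--> s2
s2 --0--> s3
s3 --1--> s1
s1 --0--> s2
s2 --0--> s3
s3 --1--> s1
s1 --0--> s2
s2 --1--> s3
s3 --1--> s1
End in state s1, which is not an accepting state.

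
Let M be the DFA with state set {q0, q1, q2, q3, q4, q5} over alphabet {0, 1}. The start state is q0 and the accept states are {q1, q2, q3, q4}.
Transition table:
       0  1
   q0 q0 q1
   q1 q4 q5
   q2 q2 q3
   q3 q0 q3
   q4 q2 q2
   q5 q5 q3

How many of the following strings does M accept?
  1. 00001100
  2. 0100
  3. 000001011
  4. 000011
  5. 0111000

00001100: rejected
0100: accepted
000001011: accepted
000011: rejected
0111000: rejected

2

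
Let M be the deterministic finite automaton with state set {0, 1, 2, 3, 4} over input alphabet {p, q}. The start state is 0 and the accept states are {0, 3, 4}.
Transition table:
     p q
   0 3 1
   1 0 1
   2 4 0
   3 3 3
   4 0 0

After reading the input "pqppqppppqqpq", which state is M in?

3

0 --p--> 3
3 --q--> 3
3 --p--> 3
3 --p--> 3
3 --q--> 3
3 --p--> 3
3 --p--> 3
3 --p--> 3
3 --p--> 3
3 --q--> 3
3 --q--> 3
3 --p--> 3
3 --q--> 3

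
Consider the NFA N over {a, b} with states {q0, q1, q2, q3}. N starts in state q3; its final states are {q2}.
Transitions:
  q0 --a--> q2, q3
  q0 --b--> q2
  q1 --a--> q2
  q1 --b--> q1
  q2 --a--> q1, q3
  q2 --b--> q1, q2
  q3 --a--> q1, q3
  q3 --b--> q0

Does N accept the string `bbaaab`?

accepted

Start: {q3}
read b: {q0}
read b: {q2}
read a: {q1, q3}
read a: {q1, q2, q3}
read a: {q1, q2, q3}
read b: {q0, q1, q2}
Reachable ∩ accepting = {q2} — nonempty.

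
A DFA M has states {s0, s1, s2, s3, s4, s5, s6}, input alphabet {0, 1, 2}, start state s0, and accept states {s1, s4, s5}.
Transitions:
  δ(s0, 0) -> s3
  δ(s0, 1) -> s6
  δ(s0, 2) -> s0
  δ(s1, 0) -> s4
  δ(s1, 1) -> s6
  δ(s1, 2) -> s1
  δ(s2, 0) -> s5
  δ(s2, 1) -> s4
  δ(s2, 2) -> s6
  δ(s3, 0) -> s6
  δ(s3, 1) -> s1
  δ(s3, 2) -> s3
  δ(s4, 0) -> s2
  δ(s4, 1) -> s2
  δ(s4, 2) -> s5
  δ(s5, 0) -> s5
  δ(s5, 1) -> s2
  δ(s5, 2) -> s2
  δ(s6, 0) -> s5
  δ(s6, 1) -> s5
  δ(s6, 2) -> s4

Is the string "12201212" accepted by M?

rejected

s0 --1--> s6
s6 --2--> s4
s4 --2--> s5
s5 --0--> s5
s5 --1--> s2
s2 --2--> s6
s6 --1--> s5
s5 --2--> s2
End in state s2, which is not an accepting state.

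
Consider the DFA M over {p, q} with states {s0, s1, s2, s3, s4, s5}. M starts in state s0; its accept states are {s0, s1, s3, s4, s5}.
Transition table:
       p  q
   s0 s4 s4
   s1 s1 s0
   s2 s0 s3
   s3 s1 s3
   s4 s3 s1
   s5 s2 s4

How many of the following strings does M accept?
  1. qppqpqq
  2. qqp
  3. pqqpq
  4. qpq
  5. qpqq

qppqpqq: accepted
qqp: accepted
pqqpq: accepted
qpq: accepted
qpqq: accepted

5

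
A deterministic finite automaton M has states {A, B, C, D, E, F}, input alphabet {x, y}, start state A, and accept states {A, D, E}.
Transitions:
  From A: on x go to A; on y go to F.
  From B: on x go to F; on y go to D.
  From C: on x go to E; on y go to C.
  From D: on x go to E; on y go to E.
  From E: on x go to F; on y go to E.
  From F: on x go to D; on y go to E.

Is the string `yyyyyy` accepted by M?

accepted

A --y--> F
F --y--> E
E --y--> E
E --y--> E
E --y--> E
E --y--> E
End in state E, which is an accepting state.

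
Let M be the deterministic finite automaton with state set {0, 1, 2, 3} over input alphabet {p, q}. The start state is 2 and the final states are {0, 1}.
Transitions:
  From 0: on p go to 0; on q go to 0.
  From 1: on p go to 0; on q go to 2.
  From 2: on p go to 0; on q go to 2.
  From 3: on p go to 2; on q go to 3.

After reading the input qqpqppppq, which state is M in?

2 --q--> 2
2 --q--> 2
2 --p--> 0
0 --q--> 0
0 --p--> 0
0 --p--> 0
0 --p--> 0
0 --p--> 0
0 --q--> 0

0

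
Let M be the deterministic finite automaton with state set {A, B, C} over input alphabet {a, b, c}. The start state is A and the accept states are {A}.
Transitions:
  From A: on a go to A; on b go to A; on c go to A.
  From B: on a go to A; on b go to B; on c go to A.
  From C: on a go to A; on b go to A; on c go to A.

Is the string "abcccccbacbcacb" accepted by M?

accepted

A --a--> A
A --b--> A
A --c--> A
A --c--> A
A --c--> A
A --c--> A
A --c--> A
A --b--> A
A --a--> A
A --c--> A
A --b--> A
A --c--> A
A --a--> A
A --c--> A
A --b--> A
End in state A, which is an accepting state.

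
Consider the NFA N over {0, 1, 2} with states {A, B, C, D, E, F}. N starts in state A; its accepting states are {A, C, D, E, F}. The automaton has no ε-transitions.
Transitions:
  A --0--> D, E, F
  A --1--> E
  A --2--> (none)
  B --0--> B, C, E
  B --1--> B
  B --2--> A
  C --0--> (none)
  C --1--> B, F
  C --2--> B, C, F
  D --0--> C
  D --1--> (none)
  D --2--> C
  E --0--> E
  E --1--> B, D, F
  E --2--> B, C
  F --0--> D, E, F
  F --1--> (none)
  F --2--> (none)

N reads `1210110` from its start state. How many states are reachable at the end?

Start: {A}
read 1: {E}
read 2: {B, C}
read 1: {B, F}
read 0: {B, C, D, E, F}
read 1: {B, D, F}
read 1: {B}
read 0: {B, C, E}
Final reachable set {B, C, E} has 3 states.

3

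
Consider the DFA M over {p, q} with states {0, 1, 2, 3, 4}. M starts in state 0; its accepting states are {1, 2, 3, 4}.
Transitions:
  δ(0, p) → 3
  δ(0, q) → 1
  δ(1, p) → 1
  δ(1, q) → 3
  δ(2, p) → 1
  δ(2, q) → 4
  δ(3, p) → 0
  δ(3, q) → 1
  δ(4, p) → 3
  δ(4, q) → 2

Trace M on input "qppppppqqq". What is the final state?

0 --q--> 1
1 --p--> 1
1 --p--> 1
1 --p--> 1
1 --p--> 1
1 --p--> 1
1 --p--> 1
1 --q--> 3
3 --q--> 1
1 --q--> 3

3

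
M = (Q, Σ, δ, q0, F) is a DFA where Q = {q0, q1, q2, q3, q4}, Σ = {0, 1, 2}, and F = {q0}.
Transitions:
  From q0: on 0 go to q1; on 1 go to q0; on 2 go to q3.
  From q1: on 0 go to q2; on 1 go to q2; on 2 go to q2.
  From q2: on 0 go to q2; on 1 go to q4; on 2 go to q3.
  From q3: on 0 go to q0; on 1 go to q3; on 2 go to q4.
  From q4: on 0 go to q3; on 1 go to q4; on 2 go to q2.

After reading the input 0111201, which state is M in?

q0 --0--> q1
q1 --1--> q2
q2 --1--> q4
q4 --1--> q4
q4 --2--> q2
q2 --0--> q2
q2 --1--> q4

q4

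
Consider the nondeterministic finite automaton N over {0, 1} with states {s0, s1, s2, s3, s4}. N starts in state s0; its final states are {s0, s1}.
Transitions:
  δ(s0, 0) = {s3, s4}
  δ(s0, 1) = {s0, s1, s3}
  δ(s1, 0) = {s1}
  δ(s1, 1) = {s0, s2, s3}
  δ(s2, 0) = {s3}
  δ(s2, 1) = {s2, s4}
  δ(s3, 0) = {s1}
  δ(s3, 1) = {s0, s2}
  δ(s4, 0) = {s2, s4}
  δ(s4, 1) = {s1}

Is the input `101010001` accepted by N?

Start: {s0}
read 1: {s0, s1, s3}
read 0: {s1, s3, s4}
read 1: {s0, s1, s2, s3}
read 0: {s1, s3, s4}
read 1: {s0, s1, s2, s3}
read 0: {s1, s3, s4}
read 0: {s1, s2, s4}
read 0: {s1, s2, s3, s4}
read 1: {s0, s1, s2, s3, s4}
Reachable ∩ accepting = {s0, s1} — nonempty.

accepted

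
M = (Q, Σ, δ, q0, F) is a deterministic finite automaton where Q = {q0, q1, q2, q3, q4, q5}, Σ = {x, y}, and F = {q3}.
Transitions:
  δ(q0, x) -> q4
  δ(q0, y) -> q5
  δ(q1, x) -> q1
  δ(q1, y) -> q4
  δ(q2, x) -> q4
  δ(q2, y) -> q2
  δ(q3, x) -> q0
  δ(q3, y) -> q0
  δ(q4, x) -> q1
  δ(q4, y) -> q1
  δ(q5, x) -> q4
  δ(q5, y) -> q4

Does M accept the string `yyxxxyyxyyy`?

q0 --y--> q5
q5 --y--> q4
q4 --x--> q1
q1 --x--> q1
q1 --x--> q1
q1 --y--> q4
q4 --y--> q1
q1 --x--> q1
q1 --y--> q4
q4 --y--> q1
q1 --y--> q4
End in state q4, which is not an accepting state.

rejected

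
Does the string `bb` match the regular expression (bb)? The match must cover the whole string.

Split as b·b: b matches b and b matches b.

yes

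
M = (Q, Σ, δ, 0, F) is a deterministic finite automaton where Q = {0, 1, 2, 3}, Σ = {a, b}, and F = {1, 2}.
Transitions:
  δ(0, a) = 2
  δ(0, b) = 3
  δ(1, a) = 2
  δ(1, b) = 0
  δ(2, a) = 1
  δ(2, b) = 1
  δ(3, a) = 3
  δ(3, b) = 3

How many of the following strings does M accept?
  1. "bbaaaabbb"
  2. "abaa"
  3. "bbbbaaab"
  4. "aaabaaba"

2

"bbaaaabbb": rejected
"abaa": accepted
"bbbbaaab": rejected
"aaabaaba": accepted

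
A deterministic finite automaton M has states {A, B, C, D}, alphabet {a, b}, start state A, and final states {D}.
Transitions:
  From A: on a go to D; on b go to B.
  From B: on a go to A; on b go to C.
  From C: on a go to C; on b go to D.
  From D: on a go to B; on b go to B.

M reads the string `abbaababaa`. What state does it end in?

A --a--> D
D --b--> B
B --b--> C
C --a--> C
C --a--> C
C --b--> D
D --a--> B
B --b--> C
C --a--> C
C --a--> C

C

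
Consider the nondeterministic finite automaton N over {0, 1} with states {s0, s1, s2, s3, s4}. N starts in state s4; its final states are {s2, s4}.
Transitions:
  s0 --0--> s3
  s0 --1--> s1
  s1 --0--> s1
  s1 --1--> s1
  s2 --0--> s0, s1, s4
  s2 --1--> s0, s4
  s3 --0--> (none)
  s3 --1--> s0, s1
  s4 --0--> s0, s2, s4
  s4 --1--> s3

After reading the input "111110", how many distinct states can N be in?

Start: {s4}
read 1: {s3}
read 1: {s0, s1}
read 1: {s1}
read 1: {s1}
read 1: {s1}
read 0: {s1}
Final reachable set {s1} has 1 state.

1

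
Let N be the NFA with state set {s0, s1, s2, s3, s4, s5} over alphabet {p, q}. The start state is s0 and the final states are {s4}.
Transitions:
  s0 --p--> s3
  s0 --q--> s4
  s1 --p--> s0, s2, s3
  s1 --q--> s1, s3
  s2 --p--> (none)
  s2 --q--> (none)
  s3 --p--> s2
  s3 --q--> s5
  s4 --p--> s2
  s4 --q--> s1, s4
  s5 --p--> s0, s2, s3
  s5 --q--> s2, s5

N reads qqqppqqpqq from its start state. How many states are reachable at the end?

Start: {s0}
read q: {s4}
read q: {s1, s4}
read q: {s1, s3, s4}
read p: {s0, s2, s3}
read p: {s2, s3}
read q: {s5}
read q: {s2, s5}
read p: {s0, s2, s3}
read q: {s4, s5}
read q: {s1, s2, s4, s5}
Final reachable set {s1, s2, s4, s5} has 4 states.

4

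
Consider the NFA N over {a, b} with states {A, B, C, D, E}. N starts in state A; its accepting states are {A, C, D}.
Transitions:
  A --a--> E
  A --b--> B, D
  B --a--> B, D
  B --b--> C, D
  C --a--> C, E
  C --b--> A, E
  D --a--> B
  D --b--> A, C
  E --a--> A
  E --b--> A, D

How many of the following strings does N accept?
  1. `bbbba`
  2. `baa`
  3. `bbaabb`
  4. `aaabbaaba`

`bbbba`: accepted
`baa`: accepted
`bbaabb`: accepted
`aaabbaaba`: accepted

4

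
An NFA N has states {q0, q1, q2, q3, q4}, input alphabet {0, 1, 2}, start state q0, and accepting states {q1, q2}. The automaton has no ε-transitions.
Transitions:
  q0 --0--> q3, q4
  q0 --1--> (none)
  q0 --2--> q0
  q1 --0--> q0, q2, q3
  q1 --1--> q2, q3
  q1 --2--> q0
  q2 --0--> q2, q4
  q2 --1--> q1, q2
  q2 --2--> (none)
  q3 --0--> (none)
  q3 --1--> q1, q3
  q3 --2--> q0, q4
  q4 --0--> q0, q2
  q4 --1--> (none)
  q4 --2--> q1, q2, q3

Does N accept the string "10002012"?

rejected

Start: {q0}
read 1: {}
The reachable set is empty and stays empty for the remaining 7 symbols.
Reachable ∩ accepting = {} — empty.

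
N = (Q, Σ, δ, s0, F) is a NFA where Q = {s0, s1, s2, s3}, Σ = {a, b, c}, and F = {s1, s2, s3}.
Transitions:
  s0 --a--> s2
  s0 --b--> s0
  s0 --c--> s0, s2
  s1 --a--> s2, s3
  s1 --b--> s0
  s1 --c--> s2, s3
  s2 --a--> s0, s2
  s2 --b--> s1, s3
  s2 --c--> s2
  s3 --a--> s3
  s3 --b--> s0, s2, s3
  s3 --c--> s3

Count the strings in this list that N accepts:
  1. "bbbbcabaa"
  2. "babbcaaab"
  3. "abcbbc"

3

"bbbbcabaa": accepted
"babbcaaab": accepted
"abcbbc": accepted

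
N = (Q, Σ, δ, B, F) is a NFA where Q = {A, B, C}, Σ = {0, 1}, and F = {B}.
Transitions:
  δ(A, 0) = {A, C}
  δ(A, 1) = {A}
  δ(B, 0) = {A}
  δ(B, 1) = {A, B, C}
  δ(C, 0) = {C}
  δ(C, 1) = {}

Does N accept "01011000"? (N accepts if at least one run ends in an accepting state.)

rejected

Start: {B}
read 0: {A}
read 1: {A}
read 0: {A, C}
read 1: {A}
read 1: {A}
read 0: {A, C}
read 0: {A, C}
read 0: {A, C}
Reachable ∩ accepting = {} — empty.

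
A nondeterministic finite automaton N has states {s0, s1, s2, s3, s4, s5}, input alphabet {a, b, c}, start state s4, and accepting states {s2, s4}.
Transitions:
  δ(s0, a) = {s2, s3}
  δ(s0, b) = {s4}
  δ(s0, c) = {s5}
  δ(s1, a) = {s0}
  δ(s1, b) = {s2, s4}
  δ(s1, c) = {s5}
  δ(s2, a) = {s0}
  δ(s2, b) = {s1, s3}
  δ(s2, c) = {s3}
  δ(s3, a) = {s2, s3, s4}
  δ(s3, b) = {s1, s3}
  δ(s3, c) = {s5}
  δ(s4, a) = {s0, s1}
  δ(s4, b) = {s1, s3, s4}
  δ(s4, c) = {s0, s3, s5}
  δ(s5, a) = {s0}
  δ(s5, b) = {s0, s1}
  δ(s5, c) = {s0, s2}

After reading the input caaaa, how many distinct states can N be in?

Start: {s4}
read c: {s0, s3, s5}
read a: {s0, s2, s3, s4}
read a: {s0, s1, s2, s3, s4}
read a: {s0, s1, s2, s3, s4}
read a: {s0, s1, s2, s3, s4}
Final reachable set {s0, s1, s2, s3, s4} has 5 states.

5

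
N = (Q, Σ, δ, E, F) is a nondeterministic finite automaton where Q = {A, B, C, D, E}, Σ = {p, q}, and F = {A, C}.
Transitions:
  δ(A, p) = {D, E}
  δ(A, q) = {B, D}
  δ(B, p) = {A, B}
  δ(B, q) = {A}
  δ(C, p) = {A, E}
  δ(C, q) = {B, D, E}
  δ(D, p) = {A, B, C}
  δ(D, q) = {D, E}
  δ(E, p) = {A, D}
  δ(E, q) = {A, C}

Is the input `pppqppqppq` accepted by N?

Start: {E}
read p: {A, D}
read p: {A, B, C, D, E}
read p: {A, B, C, D, E}
read q: {A, B, C, D, E}
read p: {A, B, C, D, E}
read p: {A, B, C, D, E}
read q: {A, B, C, D, E}
read p: {A, B, C, D, E}
read p: {A, B, C, D, E}
read q: {A, B, C, D, E}
Reachable ∩ accepting = {A, C} — nonempty.

accepted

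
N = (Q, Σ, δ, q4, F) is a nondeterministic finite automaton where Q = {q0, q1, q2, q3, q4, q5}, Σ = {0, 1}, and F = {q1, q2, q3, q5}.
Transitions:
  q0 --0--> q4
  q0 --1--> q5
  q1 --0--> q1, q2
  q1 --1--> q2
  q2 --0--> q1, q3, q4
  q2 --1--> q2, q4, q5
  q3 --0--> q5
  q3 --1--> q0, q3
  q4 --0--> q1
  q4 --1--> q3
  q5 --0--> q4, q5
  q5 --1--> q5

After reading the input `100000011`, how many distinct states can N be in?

Start: {q4}
read 1: {q3}
read 0: {q5}
read 0: {q4, q5}
read 0: {q1, q4, q5}
read 0: {q1, q2, q4, q5}
read 0: {q1, q2, q3, q4, q5}
read 0: {q1, q2, q3, q4, q5}
read 1: {q0, q2, q3, q4, q5}
read 1: {q0, q2, q3, q4, q5}
Final reachable set {q0, q2, q3, q4, q5} has 5 states.

5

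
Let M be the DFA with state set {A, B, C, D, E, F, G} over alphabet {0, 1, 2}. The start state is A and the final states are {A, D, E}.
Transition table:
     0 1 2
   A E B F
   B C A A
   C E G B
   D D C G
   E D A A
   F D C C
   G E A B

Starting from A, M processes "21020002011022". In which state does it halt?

A

A --2--> F
F --1--> C
C --0--> E
E --2--> A
A --0--> E
E --0--> D
D --0--> D
D --2--> G
G --0--> E
E --1--> A
A --1--> B
B --0--> C
C --2--> B
B --2--> A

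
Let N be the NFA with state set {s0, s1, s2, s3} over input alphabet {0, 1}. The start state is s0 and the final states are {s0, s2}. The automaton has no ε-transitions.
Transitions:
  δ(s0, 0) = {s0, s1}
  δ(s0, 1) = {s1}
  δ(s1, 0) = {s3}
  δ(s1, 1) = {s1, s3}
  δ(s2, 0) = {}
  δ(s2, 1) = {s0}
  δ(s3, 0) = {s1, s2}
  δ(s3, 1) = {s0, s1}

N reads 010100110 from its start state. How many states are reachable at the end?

Start: {s0}
read 0: {s0, s1}
read 1: {s1, s3}
read 0: {s1, s2, s3}
read 1: {s0, s1, s3}
read 0: {s0, s1, s2, s3}
read 0: {s0, s1, s2, s3}
read 1: {s0, s1, s3}
read 1: {s0, s1, s3}
read 0: {s0, s1, s2, s3}
Final reachable set {s0, s1, s2, s3} has 4 states.

4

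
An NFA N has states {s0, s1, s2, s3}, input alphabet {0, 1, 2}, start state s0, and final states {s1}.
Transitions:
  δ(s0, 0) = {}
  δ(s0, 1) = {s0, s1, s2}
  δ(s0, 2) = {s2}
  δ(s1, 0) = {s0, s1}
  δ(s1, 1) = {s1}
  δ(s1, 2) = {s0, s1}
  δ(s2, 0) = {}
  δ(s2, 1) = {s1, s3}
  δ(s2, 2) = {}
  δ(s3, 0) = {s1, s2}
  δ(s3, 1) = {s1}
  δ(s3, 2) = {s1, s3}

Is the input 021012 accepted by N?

rejected

Start: {s0}
read 0: {}
The reachable set is empty and stays empty for the remaining 5 symbols.
Reachable ∩ accepting = {} — empty.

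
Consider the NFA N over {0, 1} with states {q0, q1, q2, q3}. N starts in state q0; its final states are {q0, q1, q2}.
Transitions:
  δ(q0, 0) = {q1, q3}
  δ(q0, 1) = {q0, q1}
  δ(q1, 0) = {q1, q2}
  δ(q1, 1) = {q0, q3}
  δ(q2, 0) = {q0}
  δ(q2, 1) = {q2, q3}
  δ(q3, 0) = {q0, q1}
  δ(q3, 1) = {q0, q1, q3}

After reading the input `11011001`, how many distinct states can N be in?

4

Start: {q0}
read 1: {q0, q1}
read 1: {q0, q1, q3}
read 0: {q0, q1, q2, q3}
read 1: {q0, q1, q2, q3}
read 1: {q0, q1, q2, q3}
read 0: {q0, q1, q2, q3}
read 0: {q0, q1, q2, q3}
read 1: {q0, q1, q2, q3}
Final reachable set {q0, q1, q2, q3} has 4 states.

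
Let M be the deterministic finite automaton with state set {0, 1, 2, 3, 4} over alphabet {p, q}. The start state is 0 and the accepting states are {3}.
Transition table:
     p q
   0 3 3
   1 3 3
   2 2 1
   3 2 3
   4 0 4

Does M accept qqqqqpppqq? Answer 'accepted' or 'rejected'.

accepted

0 --q--> 3
3 --q--> 3
3 --q--> 3
3 --q--> 3
3 --q--> 3
3 --p--> 2
2 --p--> 2
2 --p--> 2
2 --q--> 1
1 --q--> 3
End in state 3, which is an accepting state.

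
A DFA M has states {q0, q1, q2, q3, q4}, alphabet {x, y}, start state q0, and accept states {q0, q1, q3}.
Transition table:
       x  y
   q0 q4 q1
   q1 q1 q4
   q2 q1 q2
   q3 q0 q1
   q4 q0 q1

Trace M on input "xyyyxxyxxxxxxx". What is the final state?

q0

q0 --x--> q4
q4 --y--> q1
q1 --y--> q4
q4 --y--> q1
q1 --x--> q1
q1 --x--> q1
q1 --y--> q4
q4 --x--> q0
q0 --x--> q4
q4 --x--> q0
q0 --x--> q4
q4 --x--> q0
q0 --x--> q4
q4 --x--> q0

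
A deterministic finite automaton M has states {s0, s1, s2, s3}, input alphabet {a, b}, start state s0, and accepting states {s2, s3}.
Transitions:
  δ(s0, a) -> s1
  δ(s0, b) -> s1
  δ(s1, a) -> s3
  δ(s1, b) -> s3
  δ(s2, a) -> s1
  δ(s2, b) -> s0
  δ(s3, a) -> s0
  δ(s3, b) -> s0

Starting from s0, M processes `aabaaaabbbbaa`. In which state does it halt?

s1

s0 --a--> s1
s1 --a--> s3
s3 --b--> s0
s0 --a--> s1
s1 --a--> s3
s3 --a--> s0
s0 --a--> s1
s1 --b--> s3
s3 --b--> s0
s0 --b--> s1
s1 --b--> s3
s3 --a--> s0
s0 --a--> s1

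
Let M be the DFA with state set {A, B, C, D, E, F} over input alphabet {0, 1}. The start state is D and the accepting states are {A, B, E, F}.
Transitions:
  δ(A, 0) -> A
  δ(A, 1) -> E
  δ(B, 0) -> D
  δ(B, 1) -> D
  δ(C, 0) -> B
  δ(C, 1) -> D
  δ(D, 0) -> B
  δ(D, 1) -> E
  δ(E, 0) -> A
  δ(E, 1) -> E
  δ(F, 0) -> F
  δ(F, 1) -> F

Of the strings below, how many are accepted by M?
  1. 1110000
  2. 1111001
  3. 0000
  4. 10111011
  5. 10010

4

1110000: accepted
1111001: accepted
0000: rejected
10111011: accepted
10010: accepted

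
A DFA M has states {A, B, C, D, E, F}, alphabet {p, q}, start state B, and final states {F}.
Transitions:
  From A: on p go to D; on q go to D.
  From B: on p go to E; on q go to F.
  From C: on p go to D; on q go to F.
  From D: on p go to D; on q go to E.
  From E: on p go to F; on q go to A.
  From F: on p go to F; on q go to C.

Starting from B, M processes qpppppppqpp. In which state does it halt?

D

B --q--> F
F --p--> F
F --p--> F
F --p--> F
F --p--> F
F --p--> F
F --p--> F
F --p--> F
F --q--> C
C --p--> D
D --p--> D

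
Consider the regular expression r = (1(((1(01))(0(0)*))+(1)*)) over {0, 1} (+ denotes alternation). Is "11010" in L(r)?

yes

Split as 1·1010: 1 matches 1 and (((1(01))(0(0)*))+(1)*) matches 1010.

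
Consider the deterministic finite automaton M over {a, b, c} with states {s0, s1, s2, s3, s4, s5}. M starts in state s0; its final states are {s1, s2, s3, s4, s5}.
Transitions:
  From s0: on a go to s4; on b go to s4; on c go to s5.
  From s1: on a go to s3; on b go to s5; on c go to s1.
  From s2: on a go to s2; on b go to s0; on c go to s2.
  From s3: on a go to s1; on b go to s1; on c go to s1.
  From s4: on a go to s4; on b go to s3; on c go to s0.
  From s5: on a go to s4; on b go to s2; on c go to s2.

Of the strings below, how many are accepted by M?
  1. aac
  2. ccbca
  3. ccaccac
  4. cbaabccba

aac: rejected
ccbca: accepted
ccaccac: accepted
cbaabccba: accepted

3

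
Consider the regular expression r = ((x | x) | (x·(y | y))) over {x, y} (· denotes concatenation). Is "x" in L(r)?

yes

The left alternative (x|x) matches x.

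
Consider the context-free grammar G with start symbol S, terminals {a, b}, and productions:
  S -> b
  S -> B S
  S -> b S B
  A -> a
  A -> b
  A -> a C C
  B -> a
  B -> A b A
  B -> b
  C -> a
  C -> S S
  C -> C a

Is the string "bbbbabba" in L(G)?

S ⇒ bSB ⇒ bbB ⇒ bbAbA ⇒ bbbbA ⇒ bbbbaCC ⇒ bbbbaSSC ⇒ bbbbabSC ⇒ bbbbabbC ⇒ bbbbabba

yes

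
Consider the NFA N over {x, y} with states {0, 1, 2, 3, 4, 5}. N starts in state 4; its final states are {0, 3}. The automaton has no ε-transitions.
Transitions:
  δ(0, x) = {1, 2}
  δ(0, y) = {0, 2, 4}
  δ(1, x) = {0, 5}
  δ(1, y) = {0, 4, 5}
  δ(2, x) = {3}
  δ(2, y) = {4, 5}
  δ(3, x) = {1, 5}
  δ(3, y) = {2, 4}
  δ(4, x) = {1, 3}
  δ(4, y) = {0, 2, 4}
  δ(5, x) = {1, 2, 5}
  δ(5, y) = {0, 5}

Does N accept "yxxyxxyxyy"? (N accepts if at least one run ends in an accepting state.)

accepted

Start: {4}
read y: {0, 2, 4}
read x: {1, 2, 3}
read x: {0, 1, 3, 5}
read y: {0, 2, 4, 5}
read x: {1, 2, 3, 5}
read x: {0, 1, 2, 3, 5}
read y: {0, 2, 4, 5}
read x: {1, 2, 3, 5}
read y: {0, 2, 4, 5}
read y: {0, 2, 4, 5}
Reachable ∩ accepting = {0} — nonempty.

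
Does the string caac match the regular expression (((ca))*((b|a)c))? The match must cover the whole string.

yes

Split as ca·ac: ((ca))* matches ca and ((b|a)c) matches ac.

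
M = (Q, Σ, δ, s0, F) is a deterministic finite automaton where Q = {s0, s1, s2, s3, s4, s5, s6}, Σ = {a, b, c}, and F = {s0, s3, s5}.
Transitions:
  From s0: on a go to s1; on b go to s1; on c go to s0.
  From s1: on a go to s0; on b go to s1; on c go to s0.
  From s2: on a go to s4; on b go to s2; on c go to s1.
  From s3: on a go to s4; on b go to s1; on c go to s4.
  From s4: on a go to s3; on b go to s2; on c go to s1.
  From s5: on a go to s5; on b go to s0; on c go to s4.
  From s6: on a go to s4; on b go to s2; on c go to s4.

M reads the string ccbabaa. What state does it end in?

s0 --c--> s0
s0 --c--> s0
s0 --b--> s1
s1 --a--> s0
s0 --b--> s1
s1 --a--> s0
s0 --a--> s1

s1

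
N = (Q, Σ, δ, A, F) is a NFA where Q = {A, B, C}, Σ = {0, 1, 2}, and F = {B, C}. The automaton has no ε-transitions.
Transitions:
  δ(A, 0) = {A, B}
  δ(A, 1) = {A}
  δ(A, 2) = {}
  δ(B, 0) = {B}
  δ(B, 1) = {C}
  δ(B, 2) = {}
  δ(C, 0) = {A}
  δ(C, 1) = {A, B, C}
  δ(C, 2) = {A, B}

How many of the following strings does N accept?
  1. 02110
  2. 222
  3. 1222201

02110: rejected
222: rejected
1222201: rejected

0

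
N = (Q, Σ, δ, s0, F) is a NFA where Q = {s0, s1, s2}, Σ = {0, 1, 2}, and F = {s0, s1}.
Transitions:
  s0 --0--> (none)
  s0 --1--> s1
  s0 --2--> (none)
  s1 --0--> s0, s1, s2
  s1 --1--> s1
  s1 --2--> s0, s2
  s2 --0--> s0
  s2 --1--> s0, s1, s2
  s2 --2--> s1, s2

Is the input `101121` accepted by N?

accepted

Start: {s0}
read 1: {s1}
read 0: {s0, s1, s2}
read 1: {s0, s1, s2}
read 1: {s0, s1, s2}
read 2: {s0, s1, s2}
read 1: {s0, s1, s2}
Reachable ∩ accepting = {s0, s1} — nonempty.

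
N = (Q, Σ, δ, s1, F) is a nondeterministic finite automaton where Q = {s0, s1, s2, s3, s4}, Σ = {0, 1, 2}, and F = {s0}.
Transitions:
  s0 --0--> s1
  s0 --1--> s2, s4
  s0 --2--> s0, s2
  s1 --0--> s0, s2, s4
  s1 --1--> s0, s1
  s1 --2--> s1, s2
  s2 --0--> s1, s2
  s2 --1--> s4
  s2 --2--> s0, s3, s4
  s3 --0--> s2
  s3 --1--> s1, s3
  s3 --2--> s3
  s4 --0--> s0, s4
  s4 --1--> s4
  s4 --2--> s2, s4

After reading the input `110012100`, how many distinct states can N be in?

4

Start: {s1}
read 1: {s0, s1}
read 1: {s0, s1, s2, s4}
read 0: {s0, s1, s2, s4}
read 0: {s0, s1, s2, s4}
read 1: {s0, s1, s2, s4}
read 2: {s0, s1, s2, s3, s4}
read 1: {s0, s1, s2, s3, s4}
read 0: {s0, s1, s2, s4}
read 0: {s0, s1, s2, s4}
Final reachable set {s0, s1, s2, s4} has 4 states.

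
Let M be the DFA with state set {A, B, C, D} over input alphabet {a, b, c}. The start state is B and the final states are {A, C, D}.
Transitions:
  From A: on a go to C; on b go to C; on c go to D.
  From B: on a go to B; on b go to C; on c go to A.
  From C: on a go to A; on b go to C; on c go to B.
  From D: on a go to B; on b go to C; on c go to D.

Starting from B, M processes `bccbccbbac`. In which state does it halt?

B --b--> C
C --c--> B
B --c--> A
A --b--> C
C --c--> B
B --c--> A
A --b--> C
C --b--> C
C --a--> A
A --c--> D

D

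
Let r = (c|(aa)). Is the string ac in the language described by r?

Neither c nor (aa) matches ac.

no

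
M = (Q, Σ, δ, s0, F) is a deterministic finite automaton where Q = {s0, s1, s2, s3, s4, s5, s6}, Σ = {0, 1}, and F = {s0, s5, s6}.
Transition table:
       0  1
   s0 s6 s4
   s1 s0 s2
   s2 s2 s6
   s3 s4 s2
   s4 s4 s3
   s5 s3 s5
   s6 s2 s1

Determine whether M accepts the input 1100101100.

rejected

s0 --1--> s4
s4 --1--> s3
s3 --0--> s4
s4 --0--> s4
s4 --1--> s3
s3 --0--> s4
s4 --1--> s3
s3 --1--> s2
s2 --0--> s2
s2 --0--> s2
End in state s2, which is not an accepting state.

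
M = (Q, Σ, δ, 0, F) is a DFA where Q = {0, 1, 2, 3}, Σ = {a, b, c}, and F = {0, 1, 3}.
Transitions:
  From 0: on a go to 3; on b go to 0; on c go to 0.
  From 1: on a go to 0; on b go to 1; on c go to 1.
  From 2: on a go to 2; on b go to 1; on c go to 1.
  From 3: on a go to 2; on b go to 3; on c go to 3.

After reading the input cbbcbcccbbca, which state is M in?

3

0 --c--> 0
0 --b--> 0
0 --b--> 0
0 --c--> 0
0 --b--> 0
0 --c--> 0
0 --c--> 0
0 --c--> 0
0 --b--> 0
0 --b--> 0
0 --c--> 0
0 --a--> 3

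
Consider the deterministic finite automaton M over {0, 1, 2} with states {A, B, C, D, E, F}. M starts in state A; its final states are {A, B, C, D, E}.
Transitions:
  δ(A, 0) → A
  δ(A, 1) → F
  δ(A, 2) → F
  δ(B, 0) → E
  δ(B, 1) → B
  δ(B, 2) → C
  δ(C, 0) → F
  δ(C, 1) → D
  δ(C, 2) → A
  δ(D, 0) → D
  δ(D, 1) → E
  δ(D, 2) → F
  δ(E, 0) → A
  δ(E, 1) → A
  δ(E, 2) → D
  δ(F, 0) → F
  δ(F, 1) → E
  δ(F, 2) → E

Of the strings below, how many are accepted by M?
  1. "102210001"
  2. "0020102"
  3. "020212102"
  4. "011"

"102210001": rejected
"0020102": rejected
"020212102": rejected
"011": accepted

1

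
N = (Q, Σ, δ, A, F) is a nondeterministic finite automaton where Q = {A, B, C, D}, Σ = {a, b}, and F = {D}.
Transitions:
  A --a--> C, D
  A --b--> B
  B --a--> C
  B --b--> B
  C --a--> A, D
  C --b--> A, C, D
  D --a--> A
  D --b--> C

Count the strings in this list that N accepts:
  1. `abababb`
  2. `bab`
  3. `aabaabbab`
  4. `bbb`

3

`abababb`: accepted
`bab`: accepted
`aabaabbab`: accepted
`bbb`: rejected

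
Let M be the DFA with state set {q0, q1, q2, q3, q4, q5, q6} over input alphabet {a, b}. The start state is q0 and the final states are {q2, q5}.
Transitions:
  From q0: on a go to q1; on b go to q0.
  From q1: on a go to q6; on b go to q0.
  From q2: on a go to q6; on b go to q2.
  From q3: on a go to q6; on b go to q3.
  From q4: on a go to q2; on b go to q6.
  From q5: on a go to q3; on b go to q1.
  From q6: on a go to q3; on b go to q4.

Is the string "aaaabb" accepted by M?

rejected

q0 --a--> q1
q1 --a--> q6
q6 --a--> q3
q3 --a--> q6
q6 --b--> q4
q4 --b--> q6
End in state q6, which is not an accepting state.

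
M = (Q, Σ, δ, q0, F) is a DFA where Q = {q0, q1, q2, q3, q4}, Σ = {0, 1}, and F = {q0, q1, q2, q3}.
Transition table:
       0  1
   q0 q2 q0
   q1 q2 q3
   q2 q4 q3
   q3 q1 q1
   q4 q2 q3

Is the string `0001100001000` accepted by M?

rejected

q0 --0--> q2
q2 --0--> q4
q4 --0--> q2
q2 --1--> q3
q3 --1--> q1
q1 --0--> q2
q2 --0--> q4
q4 --0--> q2
q2 --0--> q4
q4 --1--> q3
q3 --0--> q1
q1 --0--> q2
q2 --0--> q4
End in state q4, which is not an accepting state.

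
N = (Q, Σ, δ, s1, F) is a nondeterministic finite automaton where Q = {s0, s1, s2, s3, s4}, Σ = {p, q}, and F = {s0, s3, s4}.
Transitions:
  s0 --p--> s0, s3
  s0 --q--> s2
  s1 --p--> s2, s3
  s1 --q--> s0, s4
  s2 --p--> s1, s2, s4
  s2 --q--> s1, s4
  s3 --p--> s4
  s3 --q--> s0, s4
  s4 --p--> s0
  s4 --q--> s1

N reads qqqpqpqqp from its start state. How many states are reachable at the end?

5

Start: {s1}
read q: {s0, s4}
read q: {s1, s2}
read q: {s0, s1, s4}
read p: {s0, s2, s3}
read q: {s0, s1, s2, s4}
read p: {s0, s1, s2, s3, s4}
read q: {s0, s1, s2, s4}
read q: {s0, s1, s2, s4}
read p: {s0, s1, s2, s3, s4}
Final reachable set {s0, s1, s2, s3, s4} has 5 states.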